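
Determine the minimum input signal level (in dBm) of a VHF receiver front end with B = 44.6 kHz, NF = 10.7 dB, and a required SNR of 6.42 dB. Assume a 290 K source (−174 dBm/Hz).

Sensitivity = −174 + 10 log₁₀(B) + NF + SNR_min
= −174 + 46.49 + 10.7 + 6.42
= −110.39 dBm → −110.4 dBm

−110.4 dBm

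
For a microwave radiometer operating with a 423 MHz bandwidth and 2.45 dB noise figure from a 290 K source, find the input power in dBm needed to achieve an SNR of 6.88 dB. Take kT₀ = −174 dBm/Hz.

Sensitivity = −174 + 10 log₁₀(B) + NF + SNR_min
= −174 + 86.26 + 2.45 + 6.88
= −78.41 dBm → −78.4 dBm

−78.4 dBm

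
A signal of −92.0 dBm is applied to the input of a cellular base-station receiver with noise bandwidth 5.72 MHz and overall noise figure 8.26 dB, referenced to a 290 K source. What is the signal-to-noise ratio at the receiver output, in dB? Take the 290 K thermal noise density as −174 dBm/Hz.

6.2 dB

Noise floor: N = −174 + 10 log₁₀(B) + NF
10 log₁₀(5.72×10⁶) = 67.57 dB
N = −174 + 67.57 + 8.26 = −98.17 dBm
SNR = P_sig − N = −92.0 − (−98.17) = 6.17 dB → 6.2 dB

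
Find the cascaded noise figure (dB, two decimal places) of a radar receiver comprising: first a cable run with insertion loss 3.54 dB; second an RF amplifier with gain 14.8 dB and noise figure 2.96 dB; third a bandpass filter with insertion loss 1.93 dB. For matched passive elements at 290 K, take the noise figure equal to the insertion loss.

Convert to linear (a loss of L dB is a gain of −L dB): F_i = 10^(NF_i/10), G_i = 10^(G_i,dB/10)
  Stage 1: F_1 = 10^(3.54/10) = 2.259, G_1 = 10^(−3.54/10) = 0.4426
  Stage 2: F_2 = 10^(2.96/10) = 1.977, G_2 = 10^(14.8/10) = 30.20
  Stage 3: F_3 = 10^(1.93/10) = 1.560, G_3 = 10^(−1.93/10) = 0.6412
Friis cascade:
  F = 2.259 + (1.977 − 1)/0.4426 + (1.560 − 1)/13.37 = 4.509
NF = 10 log₁₀(4.509) = 6.54 dB

6.54 dB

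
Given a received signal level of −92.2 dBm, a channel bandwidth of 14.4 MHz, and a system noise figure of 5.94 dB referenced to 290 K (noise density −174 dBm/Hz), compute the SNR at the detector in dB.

Noise floor: N = −174 + 10 log₁₀(B) + NF
10 log₁₀(1.44×10⁷) = 71.58 dB
N = −174 + 71.58 + 5.94 = −96.48 dBm
SNR = P_sig − N = −92.2 − (−96.48) = 4.28 dB → 4.3 dB

4.3 dB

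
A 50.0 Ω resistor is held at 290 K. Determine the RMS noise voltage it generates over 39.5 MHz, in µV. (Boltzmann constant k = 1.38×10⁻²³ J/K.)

5.62 µV

V_n = √(4kTRB)
4kTRB = 4 × 1.38×10⁻²³ × 290 × 5.00×10¹ × 3.95×10⁷ = 3.16×10⁻¹¹ V²
V_n = √(3.16×10⁻¹¹) = 5.62×10⁻⁶ V = 5.62 µV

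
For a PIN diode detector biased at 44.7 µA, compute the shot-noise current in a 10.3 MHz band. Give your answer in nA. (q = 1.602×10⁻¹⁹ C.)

I_n = √(2qI·B)
2qI·B = 2 × 1.602×10⁻¹⁹ × 4.47×10⁻⁵ × 1.03×10⁷ = 1.48×10⁻¹⁶ A²
I_n = √(1.48×10⁻¹⁶) = 1.21×10⁻⁸ A = 12.1 nA

12.1 nA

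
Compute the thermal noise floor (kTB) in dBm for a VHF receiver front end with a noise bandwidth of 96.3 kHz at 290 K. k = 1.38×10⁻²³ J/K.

P_n = kTB = 1.38×10⁻²³ × 290 × 9.63×10⁴ = 3.85×10⁻¹⁶ W
In dBm: 10 log₁₀(3.85×10⁻¹⁶ / 10⁻³) = −124.1 dBm

−124.1 dBm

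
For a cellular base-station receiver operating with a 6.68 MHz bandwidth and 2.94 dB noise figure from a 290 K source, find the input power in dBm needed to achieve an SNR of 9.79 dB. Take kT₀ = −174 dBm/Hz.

−93.0 dBm

Sensitivity = −174 + 10 log₁₀(B) + NF + SNR_min
= −174 + 68.25 + 2.94 + 9.79
= −93.02 dBm → −93.0 dBm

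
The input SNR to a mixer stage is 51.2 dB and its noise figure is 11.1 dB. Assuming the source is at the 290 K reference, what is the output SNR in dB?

By definition F = SNR_in/SNR_out, so in dB: SNR_out = SNR_in − NF
SNR_out = 51.2 − 11.1 = 40.1 dB

40.1 dB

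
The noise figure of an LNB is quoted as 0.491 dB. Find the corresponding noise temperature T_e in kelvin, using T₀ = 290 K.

34.7 K

F = 10^(0.491/10) = 1.1197
T_e = (F − 1)·T₀ = (1.1197 − 1) × 290 = 34.7 K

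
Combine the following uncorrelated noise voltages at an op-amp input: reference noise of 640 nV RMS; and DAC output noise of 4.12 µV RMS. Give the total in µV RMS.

4.17 µV

Uncorrelated sources add in power (mean-square): V_tot = √(ΣV_i²)
V_tot = √[(6.40×10⁻⁷)² + (4.12×10⁻⁶)²] = 4.17×10⁻⁶ V = 4.17 µV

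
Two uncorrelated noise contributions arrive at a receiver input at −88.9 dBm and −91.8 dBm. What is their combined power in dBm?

Convert to linear, add, convert back:
P₁ = 1.29×10⁻¹² W, P₂ = 6.61×10⁻¹³ W
P_tot = 1.95×10⁻¹² W → 10 log₁₀(P_tot / 10⁻³) = −87.1 dBm

−87.1 dBm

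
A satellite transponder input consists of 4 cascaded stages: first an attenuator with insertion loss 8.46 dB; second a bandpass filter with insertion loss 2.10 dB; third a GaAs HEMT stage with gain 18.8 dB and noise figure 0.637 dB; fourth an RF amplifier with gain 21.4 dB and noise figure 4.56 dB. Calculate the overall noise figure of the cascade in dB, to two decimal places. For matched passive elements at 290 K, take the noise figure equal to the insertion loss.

Convert to linear (a loss of L dB is a gain of −L dB): F_i = 10^(NF_i/10), G_i = 10^(G_i,dB/10)
  Stage 1: F_1 = 10^(8.46/10) = 7.015, G_1 = 10^(−8.46/10) = 0.1426
  Stage 2: F_2 = 10^(2.10/10) = 1.622, G_2 = 10^(−2.10/10) = 0.6166
  Stage 3: F_3 = 10^(0.637/10) = 1.158, G_3 = 10^(18.8/10) = 75.86
  Stage 4: F_4 = 10^(4.56/10) = 2.858, G_4 = 10^(21.4/10) = 138.0
Friis cascade:
  F = 7.015 + (1.622 − 1)/0.1426 + (1.158 − 1)/0.08790 + (2.858 − 1)/6.668 = 13.45
NF = 10 log₁₀(13.45) = 11.29 dB

11.29 dB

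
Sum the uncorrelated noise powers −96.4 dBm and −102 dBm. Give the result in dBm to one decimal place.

−95.3 dBm

Convert to linear, add, convert back:
P₁ = 2.29×10⁻¹³ W, P₂ = 6.31×10⁻¹⁴ W
P_tot = 2.92×10⁻¹³ W → 10 log₁₀(P_tot / 10⁻³) = −95.3 dBm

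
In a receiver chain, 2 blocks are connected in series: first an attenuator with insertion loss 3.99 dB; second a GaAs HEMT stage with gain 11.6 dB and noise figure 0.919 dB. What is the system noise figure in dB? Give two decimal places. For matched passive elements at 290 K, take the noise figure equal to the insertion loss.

4.91 dB

Convert to linear (a loss of L dB is a gain of −L dB): F_i = 10^(NF_i/10), G_i = 10^(G_i,dB/10)
  Stage 1: F_1 = 10^(3.99/10) = 2.506, G_1 = 10^(−3.99/10) = 0.3990
  Stage 2: F_2 = 10^(0.919/10) = 1.236, G_2 = 10^(11.6/10) = 14.45
Friis cascade:
  F = 2.506 + (1.236 − 1)/0.3990 = 3.097
NF = 10 log₁₀(3.097) = 4.91 dB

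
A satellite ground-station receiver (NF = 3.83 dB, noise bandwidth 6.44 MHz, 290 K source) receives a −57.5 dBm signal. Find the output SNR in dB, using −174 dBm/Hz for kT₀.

44.6 dB

Noise floor: N = −174 + 10 log₁₀(B) + NF
10 log₁₀(6.44×10⁶) = 68.09 dB
N = −174 + 68.09 + 3.83 = −102.08 dBm
SNR = P_sig − N = −57.5 − (−102.08) = 44.58 dB → 44.6 dB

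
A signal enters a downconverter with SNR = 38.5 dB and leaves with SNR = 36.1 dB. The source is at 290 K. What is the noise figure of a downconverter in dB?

2.4 dB

NF (dB) = SNR_in(dB) − SNR_out(dB) when the source is at T₀
NF = 38.5 − 36.1 = 2.4 dB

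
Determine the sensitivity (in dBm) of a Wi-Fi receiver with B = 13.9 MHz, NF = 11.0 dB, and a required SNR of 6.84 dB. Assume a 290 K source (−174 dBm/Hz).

Sensitivity = −174 + 10 log₁₀(B) + NF + SNR_min
= −174 + 71.43 + 11.0 + 6.84
= −84.73 dBm → −84.7 dBm

−84.7 dBm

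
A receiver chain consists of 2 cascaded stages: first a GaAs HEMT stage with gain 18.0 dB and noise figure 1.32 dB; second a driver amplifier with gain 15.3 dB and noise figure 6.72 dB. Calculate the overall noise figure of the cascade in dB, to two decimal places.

Convert to linear (a loss of L dB is a gain of −L dB): F_i = 10^(NF_i/10), G_i = 10^(G_i,dB/10)
  Stage 1: F_1 = 10^(1.32/10) = 1.355, G_1 = 10^(18.0/10) = 63.10
  Stage 2: F_2 = 10^(6.72/10) = 4.699, G_2 = 10^(15.3/10) = 33.88
Friis cascade:
  F = 1.355 + (4.699 − 1)/63.10 = 1.414
NF = 10 log₁₀(1.414) = 1.50 dB

1.50 dB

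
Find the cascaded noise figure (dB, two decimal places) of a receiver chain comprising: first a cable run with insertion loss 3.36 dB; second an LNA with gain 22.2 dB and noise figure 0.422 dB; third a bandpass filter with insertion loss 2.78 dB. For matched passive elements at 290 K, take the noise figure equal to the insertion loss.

Convert to linear (a loss of L dB is a gain of −L dB): F_i = 10^(NF_i/10), G_i = 10^(G_i,dB/10)
  Stage 1: F_1 = 10^(3.36/10) = 2.168, G_1 = 10^(−3.36/10) = 0.4613
  Stage 2: F_2 = 10^(0.422/10) = 1.102, G_2 = 10^(22.2/10) = 166.0
  Stage 3: F_3 = 10^(2.78/10) = 1.897, G_3 = 10^(−2.78/10) = 0.5272
Friis cascade:
  F = 2.168 + (1.102 − 1)/0.4613 + (1.897 − 1)/76.56 = 2.401
NF = 10 log₁₀(2.401) = 3.80 dB

3.80 dB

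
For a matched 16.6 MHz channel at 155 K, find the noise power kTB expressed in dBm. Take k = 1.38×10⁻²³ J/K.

−104.5 dBm

P_n = kTB = 1.38×10⁻²³ × 155 × 1.66×10⁷ = 3.55×10⁻¹⁴ W
In dBm: 10 log₁₀(3.55×10⁻¹⁴ / 10⁻³) = −104.5 dBm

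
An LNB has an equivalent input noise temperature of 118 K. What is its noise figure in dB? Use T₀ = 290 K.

1.48 dB

F = 1 + T_e/T₀ = 1 + 118/290 = 1.4069
NF = 10 log₁₀(1.4069) = 1.48 dB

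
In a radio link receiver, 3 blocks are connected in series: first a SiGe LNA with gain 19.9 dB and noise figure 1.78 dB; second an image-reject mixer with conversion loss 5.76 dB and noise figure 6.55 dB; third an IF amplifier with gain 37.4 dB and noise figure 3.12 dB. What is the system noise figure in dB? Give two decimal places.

Convert to linear (a loss of L dB is a gain of −L dB): F_i = 10^(NF_i/10), G_i = 10^(G_i,dB/10)
  Stage 1: F_1 = 10^(1.78/10) = 1.507, G_1 = 10^(19.9/10) = 97.72
  Stage 2: F_2 = 10^(6.55/10) = 4.519, G_2 = 10^(−5.76/10) = 0.2655
  Stage 3: F_3 = 10^(3.12/10) = 2.051, G_3 = 10^(37.4/10) = 5495
Friis cascade:
  F = 1.507 + (4.519 − 1)/97.72 + (2.051 − 1)/25.94 = 1.583
NF = 10 log₁₀(1.583) = 2.00 dB

2.00 dB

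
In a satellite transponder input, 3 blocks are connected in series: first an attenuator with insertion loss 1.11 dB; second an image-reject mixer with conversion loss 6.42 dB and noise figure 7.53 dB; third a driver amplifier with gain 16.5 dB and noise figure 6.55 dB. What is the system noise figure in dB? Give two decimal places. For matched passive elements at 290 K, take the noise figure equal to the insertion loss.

14.35 dB

Convert to linear (a loss of L dB is a gain of −L dB): F_i = 10^(NF_i/10), G_i = 10^(G_i,dB/10)
  Stage 1: F_1 = 10^(1.11/10) = 1.291, G_1 = 10^(−1.11/10) = 0.7745
  Stage 2: F_2 = 10^(7.53/10) = 5.662, G_2 = 10^(−6.42/10) = 0.2280
  Stage 3: F_3 = 10^(6.55/10) = 4.519, G_3 = 10^(16.5/10) = 44.67
Friis cascade:
  F = 1.291 + (5.662 − 1)/0.7745 + (4.519 − 1)/0.1766 = 27.23
NF = 10 log₁₀(27.23) = 14.35 dB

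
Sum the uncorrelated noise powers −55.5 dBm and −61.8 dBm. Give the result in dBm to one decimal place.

Convert to linear, add, convert back:
P₁ = 2.82×10⁻⁹ W, P₂ = 6.61×10⁻¹⁰ W
P_tot = 3.48×10⁻⁹ W → 10 log₁₀(P_tot / 10⁻³) = −54.6 dBm

−54.6 dBm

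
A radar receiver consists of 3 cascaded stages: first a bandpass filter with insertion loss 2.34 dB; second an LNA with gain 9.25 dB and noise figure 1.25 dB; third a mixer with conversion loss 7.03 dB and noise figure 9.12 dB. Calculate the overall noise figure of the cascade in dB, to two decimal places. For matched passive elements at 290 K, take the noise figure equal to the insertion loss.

5.73 dB

Convert to linear (a loss of L dB is a gain of −L dB): F_i = 10^(NF_i/10), G_i = 10^(G_i,dB/10)
  Stage 1: F_1 = 10^(2.34/10) = 1.714, G_1 = 10^(−2.34/10) = 0.5834
  Stage 2: F_2 = 10^(1.25/10) = 1.334, G_2 = 10^(9.25/10) = 8.414
  Stage 3: F_3 = 10^(9.12/10) = 8.166, G_3 = 10^(−7.03/10) = 0.1982
Friis cascade:
  F = 1.714 + (1.334 − 1)/0.5834 + (8.166 − 1)/4.909 = 3.745
NF = 10 log₁₀(3.745) = 5.73 dB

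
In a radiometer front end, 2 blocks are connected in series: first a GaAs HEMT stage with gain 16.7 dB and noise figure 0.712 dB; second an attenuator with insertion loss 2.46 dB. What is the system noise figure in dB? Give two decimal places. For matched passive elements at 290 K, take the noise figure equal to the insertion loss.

0.77 dB

Convert to linear (a loss of L dB is a gain of −L dB): F_i = 10^(NF_i/10), G_i = 10^(G_i,dB/10)
  Stage 1: F_1 = 10^(0.712/10) = 1.178, G_1 = 10^(16.7/10) = 46.77
  Stage 2: F_2 = 10^(2.46/10) = 1.762, G_2 = 10^(−2.46/10) = 0.5675
Friis cascade:
  F = 1.178 + (1.762 − 1)/46.77 = 1.194
NF = 10 log₁₀(1.194) = 0.77 dB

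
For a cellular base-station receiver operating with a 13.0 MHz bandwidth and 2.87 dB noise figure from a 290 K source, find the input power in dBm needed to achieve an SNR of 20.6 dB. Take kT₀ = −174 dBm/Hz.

−79.4 dBm

Sensitivity = −174 + 10 log₁₀(B) + NF + SNR_min
= −174 + 71.14 + 2.87 + 20.6
= −79.39 dBm → −79.4 dBm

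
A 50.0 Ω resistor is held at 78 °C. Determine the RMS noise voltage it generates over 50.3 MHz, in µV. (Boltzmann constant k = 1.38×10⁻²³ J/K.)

6.98 µV

T = 78 °C + 273.15 = 351.15 K
V_n = √(4kTRB)
4kTRB = 4 × 1.38×10⁻²³ × 351.15 × 5.00×10¹ × 5.03×10⁷ = 4.87×10⁻¹¹ V²
V_n = √(4.87×10⁻¹¹) = 6.98×10⁻⁶ V = 6.98 µV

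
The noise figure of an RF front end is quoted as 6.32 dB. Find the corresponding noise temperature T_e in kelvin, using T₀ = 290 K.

953 K

F = 10^(6.32/10) = 4.28549
T_e = (F − 1)·T₀ = (4.28549 − 1) × 290 = 953 K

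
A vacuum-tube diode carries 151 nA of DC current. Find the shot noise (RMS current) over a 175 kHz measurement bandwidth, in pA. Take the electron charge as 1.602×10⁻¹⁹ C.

I_n = √(2qI·B)
2qI·B = 2 × 1.602×10⁻¹⁹ × 1.51×10⁻⁷ × 1.75×10⁵ = 8.47×10⁻²¹ A²
I_n = √(8.47×10⁻²¹) = 9.20×10⁻¹¹ A = 92.0 pA

92.0 pA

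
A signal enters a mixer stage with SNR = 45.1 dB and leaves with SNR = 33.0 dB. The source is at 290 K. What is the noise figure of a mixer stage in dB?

12.1 dB

NF (dB) = SNR_in(dB) − SNR_out(dB) when the source is at T₀
NF = 45.1 − 33.0 = 12.1 dB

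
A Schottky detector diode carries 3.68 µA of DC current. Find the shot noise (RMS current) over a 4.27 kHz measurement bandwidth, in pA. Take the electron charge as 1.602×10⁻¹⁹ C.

71.0 pA

I_n = √(2qI·B)
2qI·B = 2 × 1.602×10⁻¹⁹ × 3.68×10⁻⁶ × 4.27×10³ = 5.03×10⁻²¹ A²
I_n = √(5.03×10⁻²¹) = 7.10×10⁻¹¹ A = 71.0 pA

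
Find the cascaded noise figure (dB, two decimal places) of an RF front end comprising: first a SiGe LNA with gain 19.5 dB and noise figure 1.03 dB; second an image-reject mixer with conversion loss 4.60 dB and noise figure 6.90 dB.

1.18 dB

Convert to linear (a loss of L dB is a gain of −L dB): F_i = 10^(NF_i/10), G_i = 10^(G_i,dB/10)
  Stage 1: F_1 = 10^(1.03/10) = 1.268, G_1 = 10^(19.5/10) = 89.13
  Stage 2: F_2 = 10^(6.90/10) = 4.898, G_2 = 10^(−4.60/10) = 0.3467
Friis cascade:
  F = 1.268 + (4.898 − 1)/89.13 = 1.311
NF = 10 log₁₀(1.311) = 1.18 dB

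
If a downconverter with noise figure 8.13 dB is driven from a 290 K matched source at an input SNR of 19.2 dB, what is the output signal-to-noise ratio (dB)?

By definition F = SNR_in/SNR_out, so in dB: SNR_out = SNR_in − NF
SNR_out = 19.2 − 8.13 = 11.07 dB

11.07 dB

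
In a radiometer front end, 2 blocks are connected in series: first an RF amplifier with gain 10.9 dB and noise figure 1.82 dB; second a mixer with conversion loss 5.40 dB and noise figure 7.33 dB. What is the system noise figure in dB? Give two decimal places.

2.74 dB

Convert to linear (a loss of L dB is a gain of −L dB): F_i = 10^(NF_i/10), G_i = 10^(G_i,dB/10)
  Stage 1: F_1 = 10^(1.82/10) = 1.521, G_1 = 10^(10.9/10) = 12.30
  Stage 2: F_2 = 10^(7.33/10) = 5.408, G_2 = 10^(−5.40/10) = 0.2884
Friis cascade:
  F = 1.521 + (5.408 − 1)/12.30 = 1.879
NF = 10 log₁₀(1.879) = 2.74 dB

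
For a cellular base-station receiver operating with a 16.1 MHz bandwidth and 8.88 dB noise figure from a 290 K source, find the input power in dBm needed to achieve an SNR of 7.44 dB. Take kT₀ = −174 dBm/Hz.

Sensitivity = −174 + 10 log₁₀(B) + NF + SNR_min
= −174 + 72.07 + 8.88 + 7.44
= −85.61 dBm → −85.6 dBm

−85.6 dBm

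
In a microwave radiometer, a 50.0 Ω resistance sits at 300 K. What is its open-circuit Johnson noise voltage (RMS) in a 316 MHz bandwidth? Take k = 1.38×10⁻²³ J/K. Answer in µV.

16.2 µV

V_n = √(4kTRB)
4kTRB = 4 × 1.38×10⁻²³ × 300 × 5.00×10¹ × 3.16×10⁸ = 2.62×10⁻¹⁰ V²
V_n = √(2.62×10⁻¹⁰) = 1.62×10⁻⁵ V = 16.2 µV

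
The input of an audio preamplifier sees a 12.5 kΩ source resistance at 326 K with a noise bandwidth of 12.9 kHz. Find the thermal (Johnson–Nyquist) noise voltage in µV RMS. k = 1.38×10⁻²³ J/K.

V_n = √(4kTRB)
4kTRB = 4 × 1.38×10⁻²³ × 326 × 1.25×10⁴ × 1.29×10⁴ = 2.90×10⁻¹² V²
V_n = √(2.90×10⁻¹²) = 1.70×10⁻⁶ V = 1.70 µV

1.70 µV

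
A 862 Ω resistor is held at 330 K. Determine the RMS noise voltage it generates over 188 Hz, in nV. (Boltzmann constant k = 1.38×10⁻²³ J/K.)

54.3 nV

V_n = √(4kTRB)
4kTRB = 4 × 1.38×10⁻²³ × 330 × 8.62×10² × 1.88×10² = 2.95×10⁻¹⁵ V²
V_n = √(2.95×10⁻¹⁵) = 5.43×10⁻⁸ V = 54.3 nV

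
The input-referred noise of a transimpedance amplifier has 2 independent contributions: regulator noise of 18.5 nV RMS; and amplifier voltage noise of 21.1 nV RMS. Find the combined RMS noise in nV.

Uncorrelated sources add in power (mean-square): V_tot = √(ΣV_i²)
V_tot = √[(1.85×10⁻⁸)² + (2.11×10⁻⁸)²] = 2.81×10⁻⁸ V = 28.1 nV

28.1 nV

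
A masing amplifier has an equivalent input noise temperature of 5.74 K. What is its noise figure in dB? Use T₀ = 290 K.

0.085 dB

F = 1 + T_e/T₀ = 1 + 5.74/290 = 1.01979
NF = 10 log₁₀(1.01979) = 0.085 dB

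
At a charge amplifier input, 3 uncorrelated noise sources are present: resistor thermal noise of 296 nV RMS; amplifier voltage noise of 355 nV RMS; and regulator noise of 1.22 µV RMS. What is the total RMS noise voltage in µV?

1.30 µV

Uncorrelated sources add in power (mean-square): V_tot = √(ΣV_i²)
V_tot = √[(2.96×10⁻⁷)² + (3.55×10⁻⁷)² + (1.22×10⁻⁶)²] = 1.30×10⁻⁶ V = 1.30 µV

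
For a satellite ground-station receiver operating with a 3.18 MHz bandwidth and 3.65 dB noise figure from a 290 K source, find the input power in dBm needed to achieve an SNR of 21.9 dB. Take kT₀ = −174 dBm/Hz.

Sensitivity = −174 + 10 log₁₀(B) + NF + SNR_min
= −174 + 65.02 + 3.65 + 21.9
= −83.43 dBm → −83.4 dBm

−83.4 dBm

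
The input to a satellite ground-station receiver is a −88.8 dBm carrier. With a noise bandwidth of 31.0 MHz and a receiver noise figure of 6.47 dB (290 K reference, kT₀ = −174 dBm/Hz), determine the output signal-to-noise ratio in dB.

Noise floor: N = −174 + 10 log₁₀(B) + NF
10 log₁₀(3.10×10⁷) = 74.91 dB
N = −174 + 74.91 + 6.47 = −92.62 dBm
SNR = P_sig − N = −88.8 − (−92.62) = 3.82 dB → 3.8 dB

3.8 dB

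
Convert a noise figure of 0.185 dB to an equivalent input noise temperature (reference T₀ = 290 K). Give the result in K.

12.6 K

F = 10^(0.185/10) = 1.04352
T_e = (F − 1)·T₀ = (1.04352 − 1) × 290 = 12.6 K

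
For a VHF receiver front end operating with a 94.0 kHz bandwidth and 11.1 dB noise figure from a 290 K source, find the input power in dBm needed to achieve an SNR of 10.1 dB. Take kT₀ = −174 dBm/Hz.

Sensitivity = −174 + 10 log₁₀(B) + NF + SNR_min
= −174 + 49.73 + 11.1 + 10.1
= −103.07 dBm → −103.1 dBm

−103.1 dBm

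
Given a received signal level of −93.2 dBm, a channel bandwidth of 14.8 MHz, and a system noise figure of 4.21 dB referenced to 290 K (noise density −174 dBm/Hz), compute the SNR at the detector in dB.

Noise floor: N = −174 + 10 log₁₀(B) + NF
10 log₁₀(1.48×10⁷) = 71.7 dB
N = −174 + 71.7 + 4.21 = −98.09 dBm
SNR = P_sig − N = −93.2 − (−98.09) = 4.89 dB → 4.9 dB

4.9 dB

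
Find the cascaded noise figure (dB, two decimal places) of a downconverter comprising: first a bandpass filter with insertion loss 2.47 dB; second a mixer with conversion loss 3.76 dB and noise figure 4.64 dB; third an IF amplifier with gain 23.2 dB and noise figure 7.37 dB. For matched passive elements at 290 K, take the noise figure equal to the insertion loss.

13.78 dB

Convert to linear (a loss of L dB is a gain of −L dB): F_i = 10^(NF_i/10), G_i = 10^(G_i,dB/10)
  Stage 1: F_1 = 10^(2.47/10) = 1.766, G_1 = 10^(−2.47/10) = 0.5662
  Stage 2: F_2 = 10^(4.64/10) = 2.911, G_2 = 10^(−3.76/10) = 0.4207
  Stage 3: F_3 = 10^(7.37/10) = 5.458, G_3 = 10^(23.2/10) = 208.9
Friis cascade:
  F = 1.766 + (2.911 − 1)/0.5662 + (5.458 − 1)/0.2382 = 23.85
NF = 10 log₁₀(23.85) = 13.78 dB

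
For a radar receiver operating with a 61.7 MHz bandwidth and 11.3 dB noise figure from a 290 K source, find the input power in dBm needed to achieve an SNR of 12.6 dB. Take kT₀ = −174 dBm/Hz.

Sensitivity = −174 + 10 log₁₀(B) + NF + SNR_min
= −174 + 77.9 + 11.3 + 12.6
= −72.2 dBm → −72.2 dBm

−72.2 dBm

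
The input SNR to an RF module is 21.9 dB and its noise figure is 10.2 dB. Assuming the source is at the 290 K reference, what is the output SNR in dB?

11.7 dB

By definition F = SNR_in/SNR_out, so in dB: SNR_out = SNR_in − NF
SNR_out = 21.9 − 10.2 = 11.7 dB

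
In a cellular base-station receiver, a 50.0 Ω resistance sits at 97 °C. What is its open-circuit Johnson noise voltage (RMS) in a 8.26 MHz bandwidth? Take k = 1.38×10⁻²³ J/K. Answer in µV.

T = 97 °C + 273.15 = 370.15 K
V_n = √(4kTRB)
4kTRB = 4 × 1.38×10⁻²³ × 370.15 × 5.00×10¹ × 8.26×10⁶ = 8.44×10⁻¹² V²
V_n = √(8.44×10⁻¹²) = 2.90×10⁻⁶ V = 2.90 µV

2.90 µV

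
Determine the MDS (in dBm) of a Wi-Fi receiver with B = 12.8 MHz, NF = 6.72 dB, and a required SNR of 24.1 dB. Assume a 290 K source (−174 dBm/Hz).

−72.1 dBm

Sensitivity = −174 + 10 log₁₀(B) + NF + SNR_min
= −174 + 71.07 + 6.72 + 24.1
= −72.11 dBm → −72.1 dBm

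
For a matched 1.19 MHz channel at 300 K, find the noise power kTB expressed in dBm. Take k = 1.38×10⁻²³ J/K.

−113.1 dBm

P_n = kTB = 1.38×10⁻²³ × 300 × 1.19×10⁶ = 4.93×10⁻¹⁵ W
In dBm: 10 log₁₀(4.93×10⁻¹⁵ / 10⁻³) = −113.1 dBm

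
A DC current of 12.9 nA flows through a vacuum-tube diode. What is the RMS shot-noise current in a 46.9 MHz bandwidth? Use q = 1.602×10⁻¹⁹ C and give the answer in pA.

I_n = √(2qI·B)
2qI·B = 2 × 1.602×10⁻¹⁹ × 1.29×10⁻⁸ × 4.69×10⁷ = 1.94×10⁻¹⁹ A²
I_n = √(1.94×10⁻¹⁹) = 4.40×10⁻¹⁰ A = 440 pA

440 pA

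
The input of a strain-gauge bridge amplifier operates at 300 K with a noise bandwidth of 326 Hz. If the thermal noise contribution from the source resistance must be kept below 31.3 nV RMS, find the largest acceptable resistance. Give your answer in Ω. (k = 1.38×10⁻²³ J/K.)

Johnson–Nyquist: V_n = √(4kTRB) ⇒ R = V_n² / (4kTB)
4kTB = 4 × 1.38×10⁻²³ × 300 × 3.26×10² = 5.40×10⁻¹⁸
R = (3.13×10⁻⁸)² / 5.40×10⁻¹⁸ = 1.81×10² Ω = 181 Ω

181 Ω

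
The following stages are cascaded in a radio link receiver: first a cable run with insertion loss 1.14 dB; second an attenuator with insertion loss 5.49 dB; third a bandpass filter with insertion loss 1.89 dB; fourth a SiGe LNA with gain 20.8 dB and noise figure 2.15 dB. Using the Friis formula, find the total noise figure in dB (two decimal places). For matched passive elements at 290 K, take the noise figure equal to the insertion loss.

10.67 dB

Convert to linear (a loss of L dB is a gain of −L dB): F_i = 10^(NF_i/10), G_i = 10^(G_i,dB/10)
  Stage 1: F_1 = 10^(1.14/10) = 1.300, G_1 = 10^(−1.14/10) = 0.7691
  Stage 2: F_2 = 10^(5.49/10) = 3.540, G_2 = 10^(−5.49/10) = 0.2825
  Stage 3: F_3 = 10^(1.89/10) = 1.545, G_3 = 10^(−1.89/10) = 0.6471
  Stage 4: F_4 = 10^(2.15/10) = 1.641, G_4 = 10^(20.8/10) = 120.2
Friis cascade:
  F = 1.300 + (3.540 − 1)/0.7691 + (1.545 − 1)/0.2173 + (1.641 − 1)/0.1406 = 11.67
NF = 10 log₁₀(11.67) = 10.67 dB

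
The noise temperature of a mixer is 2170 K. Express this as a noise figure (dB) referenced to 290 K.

F = 1 + T_e/T₀ = 1 + 2170/290 = 8.48276
NF = 10 log₁₀(8.48276) = 9.29 dB

9.29 dB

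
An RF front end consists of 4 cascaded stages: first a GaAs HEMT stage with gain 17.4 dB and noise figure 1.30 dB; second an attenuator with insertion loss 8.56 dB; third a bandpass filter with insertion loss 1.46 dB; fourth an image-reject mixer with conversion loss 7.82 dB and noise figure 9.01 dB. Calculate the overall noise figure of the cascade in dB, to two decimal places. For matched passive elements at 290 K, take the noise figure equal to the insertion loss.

4.45 dB

Convert to linear (a loss of L dB is a gain of −L dB): F_i = 10^(NF_i/10), G_i = 10^(G_i,dB/10)
  Stage 1: F_1 = 10^(1.30/10) = 1.349, G_1 = 10^(17.4/10) = 54.95
  Stage 2: F_2 = 10^(8.56/10) = 7.178, G_2 = 10^(−8.56/10) = 0.1393
  Stage 3: F_3 = 10^(1.46/10) = 1.400, G_3 = 10^(−1.46/10) = 0.7145
  Stage 4: F_4 = 10^(9.01/10) = 7.962, G_4 = 10^(−7.82/10) = 0.1652
Friis cascade:
  F = 1.349 + (7.178 − 1)/54.95 + (1.400 − 1)/7.656 + (7.962 − 1)/5.470 = 2.786
NF = 10 log₁₀(2.786) = 4.45 dB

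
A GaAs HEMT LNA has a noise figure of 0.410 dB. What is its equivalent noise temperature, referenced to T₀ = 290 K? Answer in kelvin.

28.7 K

F = 10^(0.410/10) = 1.09901
T_e = (F − 1)·T₀ = (1.09901 − 1) × 290 = 28.7 K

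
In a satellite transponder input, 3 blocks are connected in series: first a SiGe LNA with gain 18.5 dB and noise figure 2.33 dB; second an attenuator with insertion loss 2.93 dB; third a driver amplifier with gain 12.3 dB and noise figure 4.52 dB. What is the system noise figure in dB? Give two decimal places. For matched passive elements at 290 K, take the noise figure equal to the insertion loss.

Convert to linear (a loss of L dB is a gain of −L dB): F_i = 10^(NF_i/10), G_i = 10^(G_i,dB/10)
  Stage 1: F_1 = 10^(2.33/10) = 1.710, G_1 = 10^(18.5/10) = 70.79
  Stage 2: F_2 = 10^(2.93/10) = 1.963, G_2 = 10^(−2.93/10) = 0.5093
  Stage 3: F_3 = 10^(4.52/10) = 2.831, G_3 = 10^(12.3/10) = 16.98
Friis cascade:
  F = 1.710 + (1.963 − 1)/70.79 + (2.831 − 1)/36.06 = 1.774
NF = 10 log₁₀(1.774) = 2.49 dB

2.49 dB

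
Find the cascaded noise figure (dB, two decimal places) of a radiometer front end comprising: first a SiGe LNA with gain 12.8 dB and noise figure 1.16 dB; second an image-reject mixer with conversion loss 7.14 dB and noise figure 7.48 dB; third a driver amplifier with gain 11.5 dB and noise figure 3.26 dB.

2.67 dB

Convert to linear (a loss of L dB is a gain of −L dB): F_i = 10^(NF_i/10), G_i = 10^(G_i,dB/10)
  Stage 1: F_1 = 10^(1.16/10) = 1.306, G_1 = 10^(12.8/10) = 19.05
  Stage 2: F_2 = 10^(7.48/10) = 5.598, G_2 = 10^(−7.14/10) = 0.1932
  Stage 3: F_3 = 10^(3.26/10) = 2.118, G_3 = 10^(11.5/10) = 14.13
Friis cascade:
  F = 1.306 + (5.598 − 1)/19.05 + (2.118 − 1)/3.681 = 1.851
NF = 10 log₁₀(1.851) = 2.67 dB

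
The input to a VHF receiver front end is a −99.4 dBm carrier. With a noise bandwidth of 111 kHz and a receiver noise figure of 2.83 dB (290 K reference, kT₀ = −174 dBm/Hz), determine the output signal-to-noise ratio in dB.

Noise floor: N = −174 + 10 log₁₀(B) + NF
10 log₁₀(1.11×10⁵) = 50.45 dB
N = −174 + 50.45 + 2.83 = −120.72 dBm
SNR = P_sig − N = −99.4 − (−120.72) = 21.32 dB → 21.3 dB

21.3 dB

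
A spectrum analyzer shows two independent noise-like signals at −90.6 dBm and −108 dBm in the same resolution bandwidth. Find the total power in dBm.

Convert to linear, add, convert back:
P₁ = 8.71×10⁻¹³ W, P₂ = 1.58×10⁻¹⁴ W
P_tot = 8.87×10⁻¹³ W → 10 log₁₀(P_tot / 10⁻³) = −90.5 dBm

−90.5 dBm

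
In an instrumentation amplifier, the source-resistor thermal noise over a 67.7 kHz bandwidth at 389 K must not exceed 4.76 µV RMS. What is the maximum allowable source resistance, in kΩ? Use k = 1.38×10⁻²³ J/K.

Johnson–Nyquist: V_n = √(4kTRB) ⇒ R = V_n² / (4kTB)
4kTB = 4 × 1.38×10⁻²³ × 389 × 6.77×10⁴ = 1.45×10⁻¹⁵
R = (4.76×10⁻⁶)² / 1.45×10⁻¹⁵ = 1.56×10⁴ Ω = 15.6 kΩ

15.6 kΩ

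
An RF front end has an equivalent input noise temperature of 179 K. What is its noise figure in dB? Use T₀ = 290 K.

2.09 dB

F = 1 + T_e/T₀ = 1 + 179/290 = 1.61724
NF = 10 log₁₀(1.61724) = 2.09 dB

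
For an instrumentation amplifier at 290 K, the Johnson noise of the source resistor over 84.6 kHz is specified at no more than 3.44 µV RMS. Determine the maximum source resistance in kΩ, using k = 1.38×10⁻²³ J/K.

Johnson–Nyquist: V_n = √(4kTRB) ⇒ R = V_n² / (4kTB)
4kTB = 4 × 1.38×10⁻²³ × 290 × 8.46×10⁴ = 1.35×10⁻¹⁵
R = (3.44×10⁻⁶)² / 1.35×10⁻¹⁵ = 8.74×10³ Ω = 8.74 kΩ

8.74 kΩ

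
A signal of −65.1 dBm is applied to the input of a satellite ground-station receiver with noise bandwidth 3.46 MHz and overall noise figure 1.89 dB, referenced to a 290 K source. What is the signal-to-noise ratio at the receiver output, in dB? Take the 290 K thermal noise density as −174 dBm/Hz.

Noise floor: N = −174 + 10 log₁₀(B) + NF
10 log₁₀(3.46×10⁶) = 65.39 dB
N = −174 + 65.39 + 1.89 = −106.72 dBm
SNR = P_sig − N = −65.1 − (−106.72) = 41.62 dB → 41.6 dB

41.6 dB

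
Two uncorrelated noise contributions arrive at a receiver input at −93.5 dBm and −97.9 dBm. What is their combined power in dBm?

Convert to linear, add, convert back:
P₁ = 4.47×10⁻¹³ W, P₂ = 1.62×10⁻¹³ W
P_tot = 6.09×10⁻¹³ W → 10 log₁₀(P_tot / 10⁻³) = −92.2 dBm

−92.2 dBm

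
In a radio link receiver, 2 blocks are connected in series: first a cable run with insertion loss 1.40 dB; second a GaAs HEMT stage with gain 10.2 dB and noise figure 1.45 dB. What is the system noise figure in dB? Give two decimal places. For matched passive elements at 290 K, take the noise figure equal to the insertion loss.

2.85 dB

Convert to linear (a loss of L dB is a gain of −L dB): F_i = 10^(NF_i/10), G_i = 10^(G_i,dB/10)
  Stage 1: F_1 = 10^(1.40/10) = 1.380, G_1 = 10^(−1.40/10) = 0.7244
  Stage 2: F_2 = 10^(1.45/10) = 1.396, G_2 = 10^(10.2/10) = 10.47
Friis cascade:
  F = 1.380 + (1.396 − 1)/0.7244 = 1.928
NF = 10 log₁₀(1.928) = 2.85 dB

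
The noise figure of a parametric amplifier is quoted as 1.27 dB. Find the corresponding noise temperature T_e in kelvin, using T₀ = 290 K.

98.5 K

F = 10^(1.27/10) = 1.33968
T_e = (F − 1)·T₀ = (1.33968 − 1) × 290 = 98.5 K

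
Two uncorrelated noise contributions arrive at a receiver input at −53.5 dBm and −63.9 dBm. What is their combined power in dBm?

−53.1 dBm

Convert to linear, add, convert back:
P₁ = 4.47×10⁻⁹ W, P₂ = 4.07×10⁻¹⁰ W
P_tot = 4.87×10⁻⁹ W → 10 log₁₀(P_tot / 10⁻³) = −53.1 dBm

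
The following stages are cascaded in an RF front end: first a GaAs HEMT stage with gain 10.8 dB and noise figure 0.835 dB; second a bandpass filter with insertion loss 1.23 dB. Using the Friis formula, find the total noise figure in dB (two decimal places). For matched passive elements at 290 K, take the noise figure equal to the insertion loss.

0.93 dB

Convert to linear (a loss of L dB is a gain of −L dB): F_i = 10^(NF_i/10), G_i = 10^(G_i,dB/10)
  Stage 1: F_1 = 10^(0.835/10) = 1.212, G_1 = 10^(10.8/10) = 12.02
  Stage 2: F_2 = 10^(1.23/10) = 1.327, G_2 = 10^(−1.23/10) = 0.7534
Friis cascade:
  F = 1.212 + (1.327 − 1)/12.02 = 1.239
NF = 10 log₁₀(1.239) = 0.93 dB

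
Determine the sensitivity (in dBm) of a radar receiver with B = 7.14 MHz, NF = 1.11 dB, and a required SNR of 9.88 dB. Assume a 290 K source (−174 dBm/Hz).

Sensitivity = −174 + 10 log₁₀(B) + NF + SNR_min
= −174 + 68.54 + 1.11 + 9.88
= −94.47 dBm → −94.5 dBm

−94.5 dBm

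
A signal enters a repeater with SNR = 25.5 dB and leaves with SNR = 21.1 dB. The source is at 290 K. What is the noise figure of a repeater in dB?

NF (dB) = SNR_in(dB) − SNR_out(dB) when the source is at T₀
NF = 25.5 − 21.1 = 4.4 dB

4.4 dB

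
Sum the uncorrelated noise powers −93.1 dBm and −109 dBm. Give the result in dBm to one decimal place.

−93.0 dBm

Convert to linear, add, convert back:
P₁ = 4.90×10⁻¹³ W, P₂ = 1.26×10⁻¹⁴ W
P_tot = 5.02×10⁻¹³ W → 10 log₁₀(P_tot / 10⁻³) = −93.0 dBm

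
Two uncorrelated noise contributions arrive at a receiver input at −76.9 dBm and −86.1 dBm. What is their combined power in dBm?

Convert to linear, add, convert back:
P₁ = 2.04×10⁻¹¹ W, P₂ = 2.45×10⁻¹² W
P_tot = 2.29×10⁻¹¹ W → 10 log₁₀(P_tot / 10⁻³) = −76.4 dBm

−76.4 dBm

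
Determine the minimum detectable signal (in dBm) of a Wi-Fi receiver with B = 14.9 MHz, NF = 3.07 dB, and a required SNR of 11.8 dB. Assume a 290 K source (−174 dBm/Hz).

Sensitivity = −174 + 10 log₁₀(B) + NF + SNR_min
= −174 + 71.73 + 3.07 + 11.8
= −87.40 dBm → −87.4 dBm

−87.4 dBm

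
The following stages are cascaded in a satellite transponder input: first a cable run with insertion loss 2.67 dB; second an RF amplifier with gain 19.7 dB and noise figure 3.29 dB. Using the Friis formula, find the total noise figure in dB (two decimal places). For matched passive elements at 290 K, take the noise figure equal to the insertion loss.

Convert to linear (a loss of L dB is a gain of −L dB): F_i = 10^(NF_i/10), G_i = 10^(G_i,dB/10)
  Stage 1: F_1 = 10^(2.67/10) = 1.849, G_1 = 10^(−2.67/10) = 0.5408
  Stage 2: F_2 = 10^(3.29/10) = 2.133, G_2 = 10^(19.7/10) = 93.33
Friis cascade:
  F = 1.849 + (2.133 − 1)/0.5408 = 3.945
NF = 10 log₁₀(3.945) = 5.96 dB

5.96 dB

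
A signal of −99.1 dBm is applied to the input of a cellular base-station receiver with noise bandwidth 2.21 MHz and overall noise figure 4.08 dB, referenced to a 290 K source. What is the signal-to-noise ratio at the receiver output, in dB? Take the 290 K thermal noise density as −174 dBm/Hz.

7.4 dB

Noise floor: N = −174 + 10 log₁₀(B) + NF
10 log₁₀(2.21×10⁶) = 63.44 dB
N = −174 + 63.44 + 4.08 = −106.48 dBm
SNR = P_sig − N = −99.1 − (−106.48) = 7.38 dB → 7.4 dB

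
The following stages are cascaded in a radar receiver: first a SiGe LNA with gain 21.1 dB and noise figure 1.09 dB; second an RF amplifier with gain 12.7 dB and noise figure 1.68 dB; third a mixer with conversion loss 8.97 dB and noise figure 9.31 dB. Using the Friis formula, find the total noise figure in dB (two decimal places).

1.11 dB

Convert to linear (a loss of L dB is a gain of −L dB): F_i = 10^(NF_i/10), G_i = 10^(G_i,dB/10)
  Stage 1: F_1 = 10^(1.09/10) = 1.285, G_1 = 10^(21.1/10) = 128.8
  Stage 2: F_2 = 10^(1.68/10) = 1.472, G_2 = 10^(12.7/10) = 18.62
  Stage 3: F_3 = 10^(9.31/10) = 8.531, G_3 = 10^(−8.97/10) = 0.1268
Friis cascade:
  F = 1.285 + (1.472 − 1)/128.8 + (8.531 − 1)/2399 = 1.292
NF = 10 log₁₀(1.292) = 1.11 dB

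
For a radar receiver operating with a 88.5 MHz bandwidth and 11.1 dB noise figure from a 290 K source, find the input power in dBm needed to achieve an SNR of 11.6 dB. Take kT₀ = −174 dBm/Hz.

Sensitivity = −174 + 10 log₁₀(B) + NF + SNR_min
= −174 + 79.47 + 11.1 + 11.6
= −71.83 dBm → −71.8 dBm

−71.8 dBm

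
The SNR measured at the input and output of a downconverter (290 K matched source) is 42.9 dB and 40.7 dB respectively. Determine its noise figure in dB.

NF (dB) = SNR_in(dB) − SNR_out(dB) when the source is at T₀
NF = 42.9 − 40.7 = 2.2 dB

2.2 dB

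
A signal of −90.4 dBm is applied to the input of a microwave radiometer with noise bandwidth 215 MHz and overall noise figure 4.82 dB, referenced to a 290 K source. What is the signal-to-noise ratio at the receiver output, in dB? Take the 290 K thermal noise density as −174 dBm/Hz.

−4.5 dB

Noise floor: N = −174 + 10 log₁₀(B) + NF
10 log₁₀(2.15×10⁸) = 83.32 dB
N = −174 + 83.32 + 4.82 = −85.86 dBm
SNR = P_sig − N = −90.4 − (−85.86) = −4.54 dB → −4.5 dB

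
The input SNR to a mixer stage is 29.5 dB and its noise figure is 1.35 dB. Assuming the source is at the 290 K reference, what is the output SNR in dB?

By definition F = SNR_in/SNR_out, so in dB: SNR_out = SNR_in − NF
SNR_out = 29.5 − 1.35 = 28.15 dB

28.15 dB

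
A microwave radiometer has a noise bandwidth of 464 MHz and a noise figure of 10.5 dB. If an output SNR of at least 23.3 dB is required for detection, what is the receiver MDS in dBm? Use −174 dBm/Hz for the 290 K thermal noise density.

−53.5 dBm

Sensitivity = −174 + 10 log₁₀(B) + NF + SNR_min
= −174 + 86.67 + 10.5 + 23.3
= −53.53 dBm → −53.5 dBm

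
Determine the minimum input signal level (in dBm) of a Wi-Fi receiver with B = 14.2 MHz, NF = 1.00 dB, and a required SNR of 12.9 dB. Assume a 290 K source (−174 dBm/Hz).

−88.6 dBm

Sensitivity = −174 + 10 log₁₀(B) + NF + SNR_min
= −174 + 71.52 + 1.00 + 12.9
= −88.58 dBm → −88.6 dBm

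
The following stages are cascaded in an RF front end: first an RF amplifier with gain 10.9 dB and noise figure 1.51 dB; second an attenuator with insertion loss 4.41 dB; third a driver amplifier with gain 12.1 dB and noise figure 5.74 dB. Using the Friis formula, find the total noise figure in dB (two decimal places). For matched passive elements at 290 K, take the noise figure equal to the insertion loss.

3.38 dB

Convert to linear (a loss of L dB is a gain of −L dB): F_i = 10^(NF_i/10), G_i = 10^(G_i,dB/10)
  Stage 1: F_1 = 10^(1.51/10) = 1.416, G_1 = 10^(10.9/10) = 12.30
  Stage 2: F_2 = 10^(4.41/10) = 2.761, G_2 = 10^(−4.41/10) = 0.3622
  Stage 3: F_3 = 10^(5.74/10) = 3.750, G_3 = 10^(12.1/10) = 16.22
Friis cascade:
  F = 1.416 + (2.761 − 1)/12.30 + (3.750 − 1)/4.457 = 2.176
NF = 10 log₁₀(2.176) = 3.38 dB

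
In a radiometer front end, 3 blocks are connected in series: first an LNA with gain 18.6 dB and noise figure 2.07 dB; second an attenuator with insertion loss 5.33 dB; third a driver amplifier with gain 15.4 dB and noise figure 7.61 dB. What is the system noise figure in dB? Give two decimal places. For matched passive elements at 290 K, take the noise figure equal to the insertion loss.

2.71 dB

Convert to linear (a loss of L dB is a gain of −L dB): F_i = 10^(NF_i/10), G_i = 10^(G_i,dB/10)
  Stage 1: F_1 = 10^(2.07/10) = 1.611, G_1 = 10^(18.6/10) = 72.44
  Stage 2: F_2 = 10^(5.33/10) = 3.412, G_2 = 10^(−5.33/10) = 0.2931
  Stage 3: F_3 = 10^(7.61/10) = 5.768, G_3 = 10^(15.4/10) = 34.67
Friis cascade:
  F = 1.611 + (3.412 − 1)/72.44 + (5.768 − 1)/21.23 = 1.868
NF = 10 log₁₀(1.868) = 2.71 dB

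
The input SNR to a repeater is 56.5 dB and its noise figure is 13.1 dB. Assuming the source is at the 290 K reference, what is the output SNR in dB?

43.4 dB

By definition F = SNR_in/SNR_out, so in dB: SNR_out = SNR_in − NF
SNR_out = 56.5 − 13.1 = 43.4 dB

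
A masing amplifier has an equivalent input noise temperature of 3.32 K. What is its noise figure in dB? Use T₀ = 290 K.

0.049 dB

F = 1 + T_e/T₀ = 1 + 3.32/290 = 1.01145
NF = 10 log₁₀(1.01145) = 0.049 dB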